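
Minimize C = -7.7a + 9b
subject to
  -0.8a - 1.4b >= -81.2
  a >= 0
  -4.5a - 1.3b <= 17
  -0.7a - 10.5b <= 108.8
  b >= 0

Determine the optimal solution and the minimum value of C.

a = 101.5, b = 0, minimum C = -781.55

Feasible corners and C = -7.7a + 9b:
  (0, 58) → C = 522
  (101.5, 0) → C = -781.55
  (0, 0) → C = 0

The optimum lies where -0.8a - 1.4b = -81.2 and b = 0.
Solving simultaneously gives a = 101.5, b = 0.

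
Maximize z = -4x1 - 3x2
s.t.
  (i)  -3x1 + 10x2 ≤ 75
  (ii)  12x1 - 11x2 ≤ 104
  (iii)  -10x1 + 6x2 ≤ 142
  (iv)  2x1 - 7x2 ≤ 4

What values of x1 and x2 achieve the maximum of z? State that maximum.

x1 = -509/29, x2 = -162/29, maximum z = 2522/29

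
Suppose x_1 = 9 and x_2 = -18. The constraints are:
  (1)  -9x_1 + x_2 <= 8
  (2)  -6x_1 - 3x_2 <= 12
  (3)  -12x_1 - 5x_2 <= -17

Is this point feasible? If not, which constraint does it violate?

(1): -99 ≤ 8 ✓
(2): 0 ≤ 12 ✓
(3): -18 ≤ -17 ✓

feasible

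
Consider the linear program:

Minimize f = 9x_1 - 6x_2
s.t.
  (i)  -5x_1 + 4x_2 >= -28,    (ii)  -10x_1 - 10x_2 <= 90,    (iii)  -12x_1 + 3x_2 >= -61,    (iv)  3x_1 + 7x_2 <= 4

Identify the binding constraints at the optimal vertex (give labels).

(ii) and (iv)

Corner points and f = 9x_1 - 6x_2:
  (-8/9, -73/9) → f = 122/3
  (212/47, -64/47) → f = 2292/47
  (-67/4, 31/4) → f = -789/4

The minimum is at (-67/4, 31/4). Substituting into each constraint, equality holds for (ii) and (iv); the remaining constraints have slack.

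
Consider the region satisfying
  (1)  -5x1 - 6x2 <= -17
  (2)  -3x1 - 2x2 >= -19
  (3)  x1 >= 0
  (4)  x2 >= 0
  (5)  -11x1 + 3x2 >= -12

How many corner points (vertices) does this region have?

4

Of the 10 pairwise boundary intersections, those satisfying every inequality are:
  (0, 17/6)
  (41/27, 127/81)
  (0, 19/2)
  (81/31, 173/31)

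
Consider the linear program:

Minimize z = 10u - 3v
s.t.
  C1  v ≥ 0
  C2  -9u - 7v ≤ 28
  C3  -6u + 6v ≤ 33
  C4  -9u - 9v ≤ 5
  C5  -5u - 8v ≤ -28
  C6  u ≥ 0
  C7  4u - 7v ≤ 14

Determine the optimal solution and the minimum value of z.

u = 0, v = 11/2, minimum z = -33/2

Extreme points and z = 10u - 3v:
  (0, 11/2) → z = -33/2
  (0, 7/2) → z = -21/2
  (308/67, 42/67) → z = 2954/67
The feasible region is unbounded (it extends along (7, 4), (1, 1)), but z strictly increases along every unbounded feasible direction, so there is no improving ray and the minimum is attained at a vertex.

At the optimal vertex, -6u + 6v = 33 and u = 0.
Solving simultaneously gives u = 0, v = 11/2.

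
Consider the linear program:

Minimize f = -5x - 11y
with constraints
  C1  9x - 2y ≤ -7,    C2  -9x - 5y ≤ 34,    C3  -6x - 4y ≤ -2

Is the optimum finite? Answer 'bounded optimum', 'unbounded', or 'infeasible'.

From the feasible point (-1/2, 5/4), moving in the direction (-5, 9) keeps every constraint satisfied while f decreases without bound.

unbounded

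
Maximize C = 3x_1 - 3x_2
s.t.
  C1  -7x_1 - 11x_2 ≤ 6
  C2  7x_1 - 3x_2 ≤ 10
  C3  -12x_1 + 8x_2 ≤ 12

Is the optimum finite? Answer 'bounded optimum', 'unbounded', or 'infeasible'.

Feasible corners and C = 3x_1 - 3x_2:
  (46/49, -8/7) → C = 306/49
  (-45/47, 3/47) → C = -144/47
  (29/5, 51/5) → C = -66/5
The feasible region has finitely many vertices and no improving ray; the maximum is 306/49 at (46/49, -8/7).

bounded optimum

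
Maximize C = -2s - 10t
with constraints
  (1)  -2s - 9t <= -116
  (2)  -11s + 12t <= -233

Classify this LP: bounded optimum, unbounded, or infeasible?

From the feasible point (1163/41, 270/41), moving in the direction (9, -2) keeps every constraint satisfied while C increases without bound.

unbounded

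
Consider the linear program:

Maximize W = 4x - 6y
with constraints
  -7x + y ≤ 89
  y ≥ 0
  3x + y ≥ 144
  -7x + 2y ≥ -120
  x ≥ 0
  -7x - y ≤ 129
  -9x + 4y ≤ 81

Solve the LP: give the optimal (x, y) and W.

Feasible corners and W = 4x - 6y:
  (408/13, 648/13) → W = -2256/13
  (165/7, 513/7) → W = -2418/7
  (321/5, 1647/10) → W = -3657/5

x = 408/13, y = 648/13, maximum W = -2256/13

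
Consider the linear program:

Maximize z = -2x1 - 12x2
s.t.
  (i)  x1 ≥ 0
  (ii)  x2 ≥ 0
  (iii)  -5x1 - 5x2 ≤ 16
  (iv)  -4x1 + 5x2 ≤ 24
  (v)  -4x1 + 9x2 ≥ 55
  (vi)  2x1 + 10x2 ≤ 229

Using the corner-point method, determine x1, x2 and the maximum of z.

x1 = 59/16, x2 = 31/4, maximum z = -803/8

Extreme points and z = -2x1 - 12x2:
  (59/16, 31/4) → z = -803/8
  (181/10, 482/25) → z = -6689/25
  (1511/58, 513/29) → z = -7667/29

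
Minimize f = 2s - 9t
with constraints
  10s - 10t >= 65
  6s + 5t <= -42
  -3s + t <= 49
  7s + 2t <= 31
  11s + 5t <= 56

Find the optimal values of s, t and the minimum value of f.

s = -19/22, t = -81/11, minimum f = 710/11

Extreme points and f = 2s - 9t:
  (-19/22, -81/11) → f = 710/11
  (-111/4, -137/4) → f = 1011/4
  (239/23, -480/23) → f = 4798/23
The feasible region is unbounded (it extends along (-1, -3), (2, -7)), but f strictly increases along every unbounded feasible direction, so there is no improving ray and the minimum is attained at a vertex.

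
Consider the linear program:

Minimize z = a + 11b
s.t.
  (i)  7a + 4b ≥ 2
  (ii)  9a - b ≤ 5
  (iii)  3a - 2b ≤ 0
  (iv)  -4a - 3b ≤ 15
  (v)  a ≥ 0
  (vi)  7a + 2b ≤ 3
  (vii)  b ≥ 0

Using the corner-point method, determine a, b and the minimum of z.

a = 2/13, b = 3/13, minimum z = 35/13

Vertices and z = a + 11b:
  (2/13, 3/13) → z = 35/13
  (0, 1/2) → z = 11/2
  (3/10, 9/20) → z = 21/4
  (0, 3/2) → z = 33/2

The optimum lies where 7a + 4b = 2 and 3a - 2b = 0.
Solving simultaneously gives a = 2/13, b = 3/13.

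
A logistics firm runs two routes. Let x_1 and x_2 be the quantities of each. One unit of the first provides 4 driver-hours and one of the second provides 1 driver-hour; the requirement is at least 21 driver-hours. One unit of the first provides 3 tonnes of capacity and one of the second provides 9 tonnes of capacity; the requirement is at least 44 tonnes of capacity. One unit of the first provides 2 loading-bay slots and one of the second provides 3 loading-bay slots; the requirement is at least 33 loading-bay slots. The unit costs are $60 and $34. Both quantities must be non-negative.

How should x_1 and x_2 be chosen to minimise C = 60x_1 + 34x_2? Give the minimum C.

Feasible corners and C = 60x_1 + 34x_2:
  (0, 21) → C = 714
  (33/2, 0) → C = 990
  (3, 9) → C = 486
The feasible region is unbounded (it extends along (0, 1), (1, 0)), but C strictly increases along every unbounded feasible direction, so there is no improving ray and the minimum is attained at a vertex.

The binding constraints are 4x_1 + x_2 = 21 and 2x_1 + 3x_2 = 33.
Solving simultaneously gives x_1 = 3, x_2 = 9.

x_1 = 3, x_2 = 9, minimum C = 486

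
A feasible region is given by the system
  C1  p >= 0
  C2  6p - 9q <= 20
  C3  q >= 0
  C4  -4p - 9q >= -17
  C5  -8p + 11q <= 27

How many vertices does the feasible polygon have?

4

Of the 10 pairwise boundary intersections, those satisfying every inequality are:
  (0, 0)
  (0, 17/9)
  (10/3, 0)
  (37/10, 11/45)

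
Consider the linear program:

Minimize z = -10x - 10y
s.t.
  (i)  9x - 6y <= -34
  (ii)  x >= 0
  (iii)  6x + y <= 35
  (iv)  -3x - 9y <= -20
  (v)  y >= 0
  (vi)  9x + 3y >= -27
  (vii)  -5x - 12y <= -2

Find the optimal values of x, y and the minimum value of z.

Feasible corners and z = -10x - 10y:
  (0, 17/3) → z = -170/3
  (176/45, 173/15) → z = -1390/9
  (0, 35) → z = -350

x = 0, y = 35, minimum z = -350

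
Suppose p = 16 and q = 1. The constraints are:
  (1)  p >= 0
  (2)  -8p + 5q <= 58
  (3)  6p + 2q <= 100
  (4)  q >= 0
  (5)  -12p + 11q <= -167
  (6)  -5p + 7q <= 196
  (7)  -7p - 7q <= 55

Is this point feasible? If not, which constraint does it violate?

feasible

(1): 16 ≥ 0 ✓
(2): -123 ≤ 58 ✓
(3): 98 ≤ 100 ✓
(4): 1 ≥ 0 ✓
(5): -181 ≤ -167 ✓
(6): -73 ≤ 196 ✓
(7): -119 ≤ 55 ✓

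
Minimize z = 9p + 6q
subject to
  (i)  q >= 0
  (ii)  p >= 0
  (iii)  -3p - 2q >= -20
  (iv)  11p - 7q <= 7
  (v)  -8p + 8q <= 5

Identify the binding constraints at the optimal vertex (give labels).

(i) and (ii)

Extreme points and z = 9p + 6q:
  (0, 0) → z = 0
  (7/11, 0) → z = 63/11
  (0, 5/8) → z = 15/4
  (91/32, 111/32) → z = 1485/32

The minimum is at (0, 0). Substituting into each constraint, equality holds for (i) and (ii); the remaining constraints have slack.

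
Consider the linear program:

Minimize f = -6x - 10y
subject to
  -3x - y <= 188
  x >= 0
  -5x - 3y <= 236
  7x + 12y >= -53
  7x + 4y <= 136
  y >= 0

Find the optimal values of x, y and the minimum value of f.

Corner points and f = -6x - 10y:
  (0, 34) → f = -340
  (0, 0) → f = 0
  (136/7, 0) → f = -816/7

x = 0, y = 34, minimum f = -340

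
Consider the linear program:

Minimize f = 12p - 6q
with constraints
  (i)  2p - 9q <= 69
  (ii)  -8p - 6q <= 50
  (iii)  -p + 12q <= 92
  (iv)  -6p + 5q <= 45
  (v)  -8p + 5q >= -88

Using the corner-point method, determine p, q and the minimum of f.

p = -130/19, q = 15/19, minimum f = -1650/19

Extreme points and f = 12p - 6q:
  (-3/7, -163/21) → f = 290/7
  (447/62, -188/31) → f = 3810/31
  (-130/19, 15/19) → f = -1650/19
  (-80/67, 507/67) → f = -4002/67
  (1516/91, 824/91) → f = 13248/91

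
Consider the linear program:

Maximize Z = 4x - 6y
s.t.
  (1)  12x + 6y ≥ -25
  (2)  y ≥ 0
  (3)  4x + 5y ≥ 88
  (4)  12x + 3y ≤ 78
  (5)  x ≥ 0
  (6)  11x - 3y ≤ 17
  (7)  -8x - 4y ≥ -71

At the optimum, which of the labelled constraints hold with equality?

(3) and (7)

Feasible corners and Z = 4x - 6y:
  (0, 88/5) → Z = -528/5
  (1/8, 35/2) → Z = -209/2
  (0, 71/4) → Z = -213/2

The maximum is at (1/8, 35/2). Substituting into each constraint, equality holds for (3) and (7); the remaining constraints have slack.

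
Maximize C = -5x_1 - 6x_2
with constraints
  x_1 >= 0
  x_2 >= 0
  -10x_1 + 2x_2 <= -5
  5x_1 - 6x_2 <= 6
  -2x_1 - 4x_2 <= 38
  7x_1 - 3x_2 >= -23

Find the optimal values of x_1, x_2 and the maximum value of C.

Extreme points and C = -5x_1 - 6x_2:
  (1/2, 0) → C = -5/2
  (6/5, 0) → C = -6
  (61/16, 265/16) → C = -1895/16
The feasible region is unbounded (it extends along (6, 5), (3, 7)), but C strictly decreases along every unbounded feasible direction, so there is no improving ray and the maximum is attained at a vertex.

x_1 = 1/2, x_2 = 0, maximum C = -5/2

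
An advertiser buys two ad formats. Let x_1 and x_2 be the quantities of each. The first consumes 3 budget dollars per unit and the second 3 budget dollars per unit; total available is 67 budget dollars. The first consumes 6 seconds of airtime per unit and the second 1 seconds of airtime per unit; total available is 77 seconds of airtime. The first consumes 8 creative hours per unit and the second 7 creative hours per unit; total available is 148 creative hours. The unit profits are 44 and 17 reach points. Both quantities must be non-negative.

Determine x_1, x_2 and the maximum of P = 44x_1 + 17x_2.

x_1 = 23/2, x_2 = 8, maximum P = 642

Vertices and P = 44x_1 + 17x_2:
  (0, 0) → P = 0
  (0, 148/7) → P = 2516/7
  (77/6, 0) → P = 1694/3
  (23/2, 8) → P = 642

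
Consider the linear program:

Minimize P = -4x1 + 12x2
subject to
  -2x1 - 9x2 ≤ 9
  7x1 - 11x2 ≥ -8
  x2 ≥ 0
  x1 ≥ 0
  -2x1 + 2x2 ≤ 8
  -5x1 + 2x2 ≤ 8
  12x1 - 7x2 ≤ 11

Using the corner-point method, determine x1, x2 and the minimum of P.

x1 = 11/12, x2 = 0, minimum P = -11/3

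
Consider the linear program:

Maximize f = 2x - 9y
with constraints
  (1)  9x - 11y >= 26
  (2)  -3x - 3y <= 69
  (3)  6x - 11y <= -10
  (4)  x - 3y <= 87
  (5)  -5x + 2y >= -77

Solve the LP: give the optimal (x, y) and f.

x = 12, y = 82/11, maximum f = -474/11

Feasible corners and f = 2x - 9y:
  (12, 82/11) → f = -474/11
  (795/37, 563/37) → f = -3477/37
  (867/43, 512/43) → f = -2874/43

At the optimal vertex, 9x - 11y = 26 and 6x - 11y = -10.
Solving simultaneously gives x = 12, y = 82/11.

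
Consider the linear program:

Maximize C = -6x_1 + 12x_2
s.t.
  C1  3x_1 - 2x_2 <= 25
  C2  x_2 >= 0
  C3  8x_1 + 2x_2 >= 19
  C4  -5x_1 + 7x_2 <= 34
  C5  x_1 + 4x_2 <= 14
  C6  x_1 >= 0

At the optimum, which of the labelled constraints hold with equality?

C3 and C5

Extreme points and C = -6x_1 + 12x_2:
  (25/3, 0) → C = -50
  (64/7, 17/14) → C = -282/7
  (19/8, 0) → C = -57/4
  (8/5, 31/10) → C = 138/5

The maximum is at (8/5, 31/10). Substituting into each constraint, equality holds for C3 and C5; the remaining constraints have slack.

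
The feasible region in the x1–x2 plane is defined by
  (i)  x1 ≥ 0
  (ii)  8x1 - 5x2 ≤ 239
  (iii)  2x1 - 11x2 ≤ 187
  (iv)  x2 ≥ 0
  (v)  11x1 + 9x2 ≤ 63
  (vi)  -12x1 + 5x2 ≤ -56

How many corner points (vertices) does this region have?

3

Of the 15 pairwise boundary intersections, those satisfying every inequality are:
  (63/11, 0)
  (14/3, 0)
  (819/163, 140/163)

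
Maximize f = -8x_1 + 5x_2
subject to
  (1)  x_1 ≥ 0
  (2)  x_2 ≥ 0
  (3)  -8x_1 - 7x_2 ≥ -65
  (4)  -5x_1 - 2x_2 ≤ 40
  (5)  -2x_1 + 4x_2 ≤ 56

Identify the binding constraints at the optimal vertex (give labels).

Feasible corners and f = -8x_1 + 5x_2:
  (0, 0) → f = 0
  (0, 65/7) → f = 325/7
  (65/8, 0) → f = -65

The maximum is at (0, 65/7). Substituting into each constraint, equality holds for (1) and (3); the remaining constraints have slack.

(1) and (3)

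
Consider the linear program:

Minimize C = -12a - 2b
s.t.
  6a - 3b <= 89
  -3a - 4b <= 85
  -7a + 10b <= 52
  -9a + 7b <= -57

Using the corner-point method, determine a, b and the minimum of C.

a = 1046/39, b = 935/39, minimum C = -14422/39

Corner points and C = -12a - 2b:
  (101/33, -259/11) → C = 114/11
  (1046/39, 935/39) → C = -14422/39
  (-367/57, -312/19) → C = 2092/19
  (934/41, 867/41) → C = -12942/41

The binding constraints are 6a - 3b = 89 and -7a + 10b = 52.
Solving simultaneously gives a = 1046/39, b = 935/39.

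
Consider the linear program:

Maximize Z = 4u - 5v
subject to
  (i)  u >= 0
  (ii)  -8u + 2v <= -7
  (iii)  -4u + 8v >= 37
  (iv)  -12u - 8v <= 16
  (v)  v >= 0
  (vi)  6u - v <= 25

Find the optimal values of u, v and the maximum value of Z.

Extreme points and Z = 4u - 5v:
  (65/28, 81/14) → Z = -275/14
  (43/4, 79/2) → Z = -309/2
  (237/44, 161/22) → Z = -331/22

The binding constraints are -4u + 8v = 37 and 6u - v = 25.
Solving simultaneously gives u = 237/44, v = 161/22.

u = 237/44, v = 161/22, maximum Z = -331/22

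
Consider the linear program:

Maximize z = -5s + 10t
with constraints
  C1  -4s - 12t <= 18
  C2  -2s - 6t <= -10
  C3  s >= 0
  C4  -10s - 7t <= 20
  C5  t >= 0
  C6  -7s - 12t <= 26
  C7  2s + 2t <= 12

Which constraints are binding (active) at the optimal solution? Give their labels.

C3 and C7

Vertices and z = -5s + 10t:
  (0, 5/3) → z = 50/3
  (5, 0) → z = -25
  (0, 6) → z = 60
  (6, 0) → z = -30

The maximum is at (0, 6). Substituting into each constraint, equality holds for C3 and C7; the remaining constraints have slack.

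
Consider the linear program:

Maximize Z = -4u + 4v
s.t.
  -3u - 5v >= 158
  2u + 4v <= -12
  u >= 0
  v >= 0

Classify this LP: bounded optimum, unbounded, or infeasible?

infeasible

The boundaries -3u - 5v = 158 and 2u + 4v = -12 meet at (-286, 140), but that point violates u ≥ 0. Every candidate vertex is excluded by some other constraint, so the feasible region is empty.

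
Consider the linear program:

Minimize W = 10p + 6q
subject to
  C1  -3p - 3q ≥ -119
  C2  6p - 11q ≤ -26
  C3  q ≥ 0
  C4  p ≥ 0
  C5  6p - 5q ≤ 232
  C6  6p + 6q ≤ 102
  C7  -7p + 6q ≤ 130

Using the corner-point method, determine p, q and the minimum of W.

Extreme points and W = 10p + 6q:
  (0, 26/11) → W = 156/11
  (161/17, 128/17) → W = 2378/17
  (0, 17) → W = 102

p = 0, q = 26/11, minimum W = 156/11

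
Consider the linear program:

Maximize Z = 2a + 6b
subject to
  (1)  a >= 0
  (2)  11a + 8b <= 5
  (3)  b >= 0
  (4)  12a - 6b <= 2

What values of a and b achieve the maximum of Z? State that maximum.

Vertices and Z = 2a + 6b:
  (0, 5/8) → Z = 15/4
  (0, 0) → Z = 0
  (23/81, 19/81) → Z = 160/81
  (1/6, 0) → Z = 1/3

The optimum lies where a = 0 and 11a + 8b = 5.
Solving simultaneously gives a = 0, b = 5/8.

a = 0, b = 5/8, maximum Z = 15/4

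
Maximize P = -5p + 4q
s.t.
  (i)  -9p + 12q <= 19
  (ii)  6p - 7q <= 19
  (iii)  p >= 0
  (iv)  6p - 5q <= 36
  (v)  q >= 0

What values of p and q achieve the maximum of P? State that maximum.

p = 0, q = 19/12, maximum P = 19/3

Corner points and P = -5p + 4q:
  (0, 19/12) → P = 19/3
  (527/27, 146/9) → P = -883/27
  (157/12, 17/2) → P = -377/12
  (19/6, 0) → P = -95/6
  (0, 0) → P = 0

The optimum lies where -9p + 12q = 19 and p = 0.
Solving simultaneously gives p = 0, q = 19/12.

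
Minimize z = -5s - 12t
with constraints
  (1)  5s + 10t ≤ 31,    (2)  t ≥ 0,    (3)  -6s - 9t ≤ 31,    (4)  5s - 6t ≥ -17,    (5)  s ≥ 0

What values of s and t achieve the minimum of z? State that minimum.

Vertices and z = -5s - 12t:
  (31/5, 0) → z = -31
  (1/5, 3) → z = -37
  (0, 0) → z = 0
  (0, 17/6) → z = -34

At the optimal vertex, 5s + 10t = 31 and 5s - 6t = -17.
Solving simultaneously gives s = 1/5, t = 3.

s = 1/5, t = 3, minimum z = -37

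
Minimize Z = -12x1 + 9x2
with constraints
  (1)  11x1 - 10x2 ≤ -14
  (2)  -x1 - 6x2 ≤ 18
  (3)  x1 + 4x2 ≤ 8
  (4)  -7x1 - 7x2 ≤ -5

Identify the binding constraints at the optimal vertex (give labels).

(1) and (3)

Vertices and Z = -12x1 + 9x2:
  (4/9, 17/9) → Z = 35/3
  (-16/49, 51/49) → Z = 93/7
  (-12/7, 17/7) → Z = 297/7

The minimum is at (4/9, 17/9). Substituting into each constraint, equality holds for (1) and (3); the remaining constraints have slack.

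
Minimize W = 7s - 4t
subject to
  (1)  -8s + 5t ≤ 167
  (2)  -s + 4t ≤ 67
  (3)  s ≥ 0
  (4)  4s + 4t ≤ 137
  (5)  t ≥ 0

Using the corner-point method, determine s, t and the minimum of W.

Extreme points and W = 7s - 4t:
  (0, 67/4) → W = -67
  (14, 81/4) → W = 17
  (0, 0) → W = 0
  (137/4, 0) → W = 959/4

s = 0, t = 67/4, minimum W = -67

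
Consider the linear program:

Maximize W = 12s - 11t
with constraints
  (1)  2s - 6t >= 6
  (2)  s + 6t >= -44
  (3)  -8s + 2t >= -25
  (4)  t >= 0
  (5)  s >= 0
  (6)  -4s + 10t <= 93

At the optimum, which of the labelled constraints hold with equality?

Vertices and W = 12s - 11t:
  (69/22, 1/22) → W = 817/22
  (3, 0) → W = 36
  (25/8, 0) → W = 75/2

The maximum is at (25/8, 0). Substituting into each constraint, equality holds for (3) and (4); the remaining constraints have slack.

(3) and (4)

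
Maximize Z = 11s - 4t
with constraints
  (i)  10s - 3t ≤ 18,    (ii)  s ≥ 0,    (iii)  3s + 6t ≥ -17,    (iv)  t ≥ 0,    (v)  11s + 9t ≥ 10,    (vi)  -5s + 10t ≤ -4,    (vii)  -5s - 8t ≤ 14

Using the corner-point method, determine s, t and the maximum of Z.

Extreme points and Z = 11s - 4t:
  (9/5, 0) → Z = 99/5
  (168/85, 10/17) → Z = 1648/85
  (10/11, 0) → Z = 10
  (136/155, 6/155) → Z = 1472/155

The optimum lies where 10s - 3t = 18 and t = 0.
Solving simultaneously gives s = 9/5, t = 0.

s = 9/5, t = 0, maximum Z = 99/5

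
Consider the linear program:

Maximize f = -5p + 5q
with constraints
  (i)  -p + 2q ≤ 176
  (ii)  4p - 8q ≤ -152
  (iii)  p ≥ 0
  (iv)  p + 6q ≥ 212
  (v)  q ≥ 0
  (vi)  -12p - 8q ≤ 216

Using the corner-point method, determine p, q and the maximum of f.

p = 0, q = 88, maximum f = 440

Extreme points and f = -5p + 5q:
  (0, 88) → f = 440
  (49/2, 125/4) → f = 135/4
  (0, 106/3) → f = 530/3
The feasible region is unbounded (it extends along (2, 1)), but f strictly decreases along every unbounded feasible direction, so there is no improving ray and the maximum is attained at a vertex.

The binding constraints are -p + 2q = 176 and p = 0.
Solving simultaneously gives p = 0, q = 88.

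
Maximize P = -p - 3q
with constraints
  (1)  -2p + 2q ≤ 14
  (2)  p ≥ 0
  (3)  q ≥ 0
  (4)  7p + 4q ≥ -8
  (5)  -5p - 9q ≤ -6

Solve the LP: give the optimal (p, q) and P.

p = 6/5, q = 0, maximum P = -6/5

The feasible region is unbounded (it extends along (1, 1), (1, 0)), but P strictly decreases along every unbounded feasible direction, so there is no improving ray and the maximum is attained at a vertex.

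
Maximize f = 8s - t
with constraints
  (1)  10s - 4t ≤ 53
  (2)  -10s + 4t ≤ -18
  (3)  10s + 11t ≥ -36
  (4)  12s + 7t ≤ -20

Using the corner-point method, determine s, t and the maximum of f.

Extreme points and f = 8s - t:
  (9/25, -18/5) → f = 162/25
  (23/59, -208/59) → f = 392/59
  (16/31, -116/31) → f = 244/31

s = 16/31, t = -116/31, maximum f = 244/31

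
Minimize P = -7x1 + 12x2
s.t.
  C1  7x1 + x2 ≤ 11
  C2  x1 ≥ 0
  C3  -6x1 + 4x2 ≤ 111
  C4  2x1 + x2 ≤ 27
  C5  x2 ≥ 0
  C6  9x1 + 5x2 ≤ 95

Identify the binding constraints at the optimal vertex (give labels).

Extreme points and P = -7x1 + 12x2:
  (0, 11) → P = 132
  (11/7, 0) → P = -11
  (0, 0) → P = 0

The minimum is at (11/7, 0). Substituting into each constraint, equality holds for C1 and C5; the remaining constraints have slack.

C1 and C5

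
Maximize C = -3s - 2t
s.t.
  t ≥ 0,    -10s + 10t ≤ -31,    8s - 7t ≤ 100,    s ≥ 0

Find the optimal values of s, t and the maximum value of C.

s = 31/10, t = 0, maximum C = -93/10

Corner points and C = -3s - 2t:
  (31/10, 0) → C = -93/10
  (25/2, 0) → C = -75/2
  (783/10, 376/5) → C = -3853/10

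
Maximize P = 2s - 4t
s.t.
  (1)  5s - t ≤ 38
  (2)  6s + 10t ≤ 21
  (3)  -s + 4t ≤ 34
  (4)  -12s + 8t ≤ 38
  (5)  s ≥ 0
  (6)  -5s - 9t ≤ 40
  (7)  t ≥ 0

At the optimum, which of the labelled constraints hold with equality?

(2) and (7)

Corner points and P = 2s - 4t:
  (0, 21/10) → P = -42/5
  (7/2, 0) → P = 7
  (0, 0) → P = 0

The maximum is at (7/2, 0). Substituting into each constraint, equality holds for (2) and (7); the remaining constraints have slack.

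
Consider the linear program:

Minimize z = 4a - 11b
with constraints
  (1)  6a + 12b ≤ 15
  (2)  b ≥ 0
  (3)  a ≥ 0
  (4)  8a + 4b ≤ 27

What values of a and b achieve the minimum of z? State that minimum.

a = 0, b = 5/4, minimum z = -55/4

Vertices and z = 4a - 11b:
  (5/2, 0) → z = 10
  (0, 5/4) → z = -55/4
  (0, 0) → z = 0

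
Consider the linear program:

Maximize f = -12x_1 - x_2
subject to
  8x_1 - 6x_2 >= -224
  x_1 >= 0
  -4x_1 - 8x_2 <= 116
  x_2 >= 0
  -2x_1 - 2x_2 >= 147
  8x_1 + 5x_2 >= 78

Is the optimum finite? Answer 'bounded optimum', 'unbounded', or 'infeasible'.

The boundaries 8x_1 - 6x_2 = -224 and x_1 = 0 meet at (0, 112/3), but that point violates -2x_1 - 2x_2 ≥ 147. Every candidate vertex is excluded by some other constraint, so the feasible region is empty.

infeasible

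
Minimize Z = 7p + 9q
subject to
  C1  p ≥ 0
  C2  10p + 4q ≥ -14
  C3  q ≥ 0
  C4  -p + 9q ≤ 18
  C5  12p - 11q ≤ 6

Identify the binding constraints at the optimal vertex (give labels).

C1 and C3

Feasible corners and Z = 7p + 9q:
  (0, 0) → Z = 0
  (0, 2) → Z = 18
  (1/2, 0) → Z = 7/2
  (252/97, 222/97) → Z = 3762/97

The minimum is at (0, 0). Substituting into each constraint, equality holds for C1 and C3; the remaining constraints have slack.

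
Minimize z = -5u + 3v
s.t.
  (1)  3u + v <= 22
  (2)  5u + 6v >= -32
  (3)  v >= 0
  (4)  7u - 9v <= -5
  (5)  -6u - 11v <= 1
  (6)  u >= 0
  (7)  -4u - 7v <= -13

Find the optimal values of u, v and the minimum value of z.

u = 193/34, v = 169/34, minimum z = -229/17

Vertices and z = -5u + 3v:
  (193/34, 169/34) → z = -229/17
  (0, 22) → z = 66
  (82/85, 111/85) → z = -77/85
  (0, 13/7) → z = 39/7

The binding constraints are 3u + v = 22 and 7u - 9v = -5.
Solving simultaneously gives u = 193/34, v = 169/34.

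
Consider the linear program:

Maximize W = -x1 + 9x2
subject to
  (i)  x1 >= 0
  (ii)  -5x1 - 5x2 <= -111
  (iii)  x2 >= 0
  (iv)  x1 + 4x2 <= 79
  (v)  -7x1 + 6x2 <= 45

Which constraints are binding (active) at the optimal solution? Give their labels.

Feasible corners and W = -x1 + 9x2:
  (111/5, 0) → W = -111/5
  (441/65, 1002/65) → W = 8577/65
  (79, 0) → W = -79
  (147/17, 299/17) → W = 2544/17

The maximum is at (147/17, 299/17). Substituting into each constraint, equality holds for (iv) and (v); the remaining constraints have slack.

(iv) and (v)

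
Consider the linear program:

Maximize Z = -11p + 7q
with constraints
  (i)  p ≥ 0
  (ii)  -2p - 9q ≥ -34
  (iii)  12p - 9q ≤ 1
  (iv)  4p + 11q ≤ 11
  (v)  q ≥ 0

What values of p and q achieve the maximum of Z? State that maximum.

Feasible corners and Z = -11p + 7q:
  (0, 1) → Z = 7
  (0, 0) → Z = 0
  (55/84, 16/21) → Z = -157/84
  (1/12, 0) → Z = -11/12

p = 0, q = 1, maximum Z = 7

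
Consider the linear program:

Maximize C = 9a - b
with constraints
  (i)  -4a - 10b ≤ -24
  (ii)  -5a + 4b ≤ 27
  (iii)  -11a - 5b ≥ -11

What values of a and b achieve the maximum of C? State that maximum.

a = -1/9, b = 22/9, maximum C = -31/9

Corner points and C = 9a - b:
  (-29/11, 38/11) → C = -299/11
  (-1/9, 22/9) → C = -31/9
  (-91/69, 352/69) → C = -1171/69

The binding constraints are -4a - 10b = -24 and -11a - 5b = -11.
Solving simultaneously gives a = -1/9, b = 22/9.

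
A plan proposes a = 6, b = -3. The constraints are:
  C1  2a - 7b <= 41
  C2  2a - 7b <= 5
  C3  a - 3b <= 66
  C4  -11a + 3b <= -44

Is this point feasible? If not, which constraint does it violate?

not feasible — violates C2

Constraint C2: 2a - 7b = 33, which is not ≤ 5. All other constraints are satisfied.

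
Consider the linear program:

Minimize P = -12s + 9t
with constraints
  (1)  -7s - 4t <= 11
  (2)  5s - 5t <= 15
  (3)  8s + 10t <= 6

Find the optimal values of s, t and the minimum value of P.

Corner points and P = -12s + 9t:
  (1/11, -32/11) → P = -300/11
  (-67/19, 65/19) → P = 1389/19
  (2, -1) → P = -33

s = 2, t = -1, minimum P = -33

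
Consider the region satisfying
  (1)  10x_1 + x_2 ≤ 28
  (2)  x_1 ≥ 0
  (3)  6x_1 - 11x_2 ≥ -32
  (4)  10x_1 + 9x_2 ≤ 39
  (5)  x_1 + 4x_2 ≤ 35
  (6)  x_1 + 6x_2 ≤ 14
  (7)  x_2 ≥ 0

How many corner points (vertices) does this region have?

5

Intersecting each pair of boundary lines and keeping only the points that satisfy every inequality leaves:
  (213/80, 11/8)
  (14/5, 0)
  (0, 7/3)
  (0, 0)
  (36/17, 101/51)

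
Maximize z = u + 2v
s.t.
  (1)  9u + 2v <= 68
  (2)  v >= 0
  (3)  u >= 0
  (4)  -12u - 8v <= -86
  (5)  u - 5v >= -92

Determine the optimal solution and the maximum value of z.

u = 156/47, v = 896/47, maximum z = 1948/47

Vertices and z = u + 2v:
  (68/9, 0) → z = 68/9
  (156/47, 896/47) → z = 1948/47
  (43/6, 0) → z = 43/6
  (0, 43/4) → z = 43/2
  (0, 92/5) → z = 184/5

The binding constraints are 9u + 2v = 68 and u - 5v = -92.
Solving simultaneously gives u = 156/47, v = 896/47.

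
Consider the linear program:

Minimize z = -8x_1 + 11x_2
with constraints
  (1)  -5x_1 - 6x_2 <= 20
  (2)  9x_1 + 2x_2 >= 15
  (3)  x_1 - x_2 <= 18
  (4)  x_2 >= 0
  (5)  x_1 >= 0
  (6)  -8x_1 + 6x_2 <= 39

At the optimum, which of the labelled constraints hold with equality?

(3) and (4)

Feasible corners and z = -8x_1 + 11x_2:
  (5/3, 0) → z = -40/3
  (6/35, 471/70) → z = 1017/14
  (18, 0) → z = -144
The feasible region is unbounded (it extends along (1, 1), (3, 4)), but z strictly increases along every unbounded feasible direction, so there is no improving ray and the minimum is attained at a vertex.

The minimum is at (18, 0). Substituting into each constraint, equality holds for (3) and (4); the remaining constraints have slack.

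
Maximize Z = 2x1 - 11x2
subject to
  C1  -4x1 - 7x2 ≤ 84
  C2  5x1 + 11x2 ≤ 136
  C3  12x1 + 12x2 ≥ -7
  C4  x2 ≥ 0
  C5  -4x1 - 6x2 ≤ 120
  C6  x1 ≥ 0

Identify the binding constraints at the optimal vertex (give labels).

Feasible corners and Z = 2x1 - 11x2:
  (136/5, 0) → Z = 272/5
  (0, 136/11) → Z = -136
  (0, 0) → Z = 0

The maximum is at (136/5, 0). Substituting into each constraint, equality holds for C2 and C4; the remaining constraints have slack.

C2 and C4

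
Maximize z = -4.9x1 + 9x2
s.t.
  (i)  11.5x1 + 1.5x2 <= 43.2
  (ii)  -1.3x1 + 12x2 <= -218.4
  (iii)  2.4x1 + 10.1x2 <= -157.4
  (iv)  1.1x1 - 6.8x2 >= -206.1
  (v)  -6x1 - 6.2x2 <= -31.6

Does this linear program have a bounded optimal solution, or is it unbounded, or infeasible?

infeasible

The boundaries 11.5x1 + 1.5x2 = 43.2 and -1.3x1 + 12x2 = -218.4 meet at (1880/311, -81848/4665), but that point violates -6x1 - 6.2x2 ≤ -31.6. Every candidate vertex is excluded by some other constraint, so the feasible region is empty.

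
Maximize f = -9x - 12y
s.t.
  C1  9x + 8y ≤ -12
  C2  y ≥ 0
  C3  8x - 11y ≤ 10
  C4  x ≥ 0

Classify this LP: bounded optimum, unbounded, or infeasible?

The boundaries 9x + 8y = -12 and y = 0 meet at (-4/3, 0), but that point violates x ≥ 0. Every candidate vertex is excluded by some other constraint, so the feasible region is empty.

infeasible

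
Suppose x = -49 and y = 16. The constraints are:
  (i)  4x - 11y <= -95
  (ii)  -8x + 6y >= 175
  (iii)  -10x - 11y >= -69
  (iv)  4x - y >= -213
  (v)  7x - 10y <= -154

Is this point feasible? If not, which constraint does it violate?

feasible

(i): -372 ≤ -95 ✓
(ii): 488 ≥ 175 ✓
(iii): 314 ≥ -69 ✓
(iv): -212 ≥ -213 ✓
(v): -503 ≤ -154 ✓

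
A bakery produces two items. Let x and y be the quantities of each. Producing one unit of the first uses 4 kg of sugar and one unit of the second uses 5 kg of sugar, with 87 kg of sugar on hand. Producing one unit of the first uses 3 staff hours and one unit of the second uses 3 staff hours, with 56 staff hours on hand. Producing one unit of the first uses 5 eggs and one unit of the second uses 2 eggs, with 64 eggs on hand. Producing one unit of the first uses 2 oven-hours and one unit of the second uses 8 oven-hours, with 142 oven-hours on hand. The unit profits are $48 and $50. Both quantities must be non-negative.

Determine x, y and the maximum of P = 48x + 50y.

Vertices and P = 48x + 50y:
  (0, 0) → P = 0
  (0, 87/5) → P = 870
  (64/5, 0) → P = 3072/5
  (19/3, 37/3) → P = 2762/3
  (80/9, 88/9) → P = 8240/9

x = 19/3, y = 37/3, maximum P = 2762/3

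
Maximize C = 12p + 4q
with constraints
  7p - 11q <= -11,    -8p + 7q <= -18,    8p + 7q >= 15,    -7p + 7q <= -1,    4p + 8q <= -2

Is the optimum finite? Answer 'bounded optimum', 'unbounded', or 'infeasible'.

infeasible

The boundaries 7p - 11q = -11 and -8p + 7q = -18 meet at (275/39, 214/39), but that point violates 4p + 8q ≤ -2. Every candidate vertex is excluded by some other constraint, so the feasible region is empty.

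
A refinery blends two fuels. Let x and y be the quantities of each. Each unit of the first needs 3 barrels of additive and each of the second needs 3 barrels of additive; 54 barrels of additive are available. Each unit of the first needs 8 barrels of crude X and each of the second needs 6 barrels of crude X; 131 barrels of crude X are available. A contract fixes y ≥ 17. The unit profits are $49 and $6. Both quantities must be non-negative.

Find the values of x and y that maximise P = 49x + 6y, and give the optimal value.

x = 1, y = 17, maximum P = 151

Vertices and P = 49x + 6y:
  (0, 18) → P = 108
  (0, 17) → P = 102
  (1, 17) → P = 151

The optimum lies where 3x + 3y = 54 and y = 17.
Solving simultaneously gives x = 1, y = 17.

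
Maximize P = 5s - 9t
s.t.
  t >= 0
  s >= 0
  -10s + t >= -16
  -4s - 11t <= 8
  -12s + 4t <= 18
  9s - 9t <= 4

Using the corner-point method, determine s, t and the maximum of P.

s = 4/9, t = 0, maximum P = 20/9

The binding constraints are t = 0 and 9s - 9t = 4.
Solving simultaneously gives s = 4/9, t = 0.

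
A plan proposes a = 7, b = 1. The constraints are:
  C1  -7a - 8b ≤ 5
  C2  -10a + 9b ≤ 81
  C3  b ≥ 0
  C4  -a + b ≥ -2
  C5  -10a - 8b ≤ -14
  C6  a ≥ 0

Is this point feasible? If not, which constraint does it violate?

not feasible — violates C4

Constraint C4: -a + b = -6, which is not ≥ -2. All other constraints are satisfied.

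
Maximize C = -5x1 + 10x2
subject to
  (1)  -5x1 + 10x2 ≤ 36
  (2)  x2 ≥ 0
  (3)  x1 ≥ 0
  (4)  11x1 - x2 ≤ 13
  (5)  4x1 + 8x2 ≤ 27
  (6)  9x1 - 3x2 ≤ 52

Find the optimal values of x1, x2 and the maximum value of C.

Corner points and C = -5x1 + 10x2:
  (0, 0) → C = 0
  (13/11, 0) → C = -65/11
  (0, 27/8) → C = 135/4
  (131/92, 245/92) → C = 1795/92

At the optimal vertex, x1 = 0 and 4x1 + 8x2 = 27.
Solving simultaneously gives x1 = 0, x2 = 27/8.

x1 = 0, x2 = 27/8, maximum C = 135/4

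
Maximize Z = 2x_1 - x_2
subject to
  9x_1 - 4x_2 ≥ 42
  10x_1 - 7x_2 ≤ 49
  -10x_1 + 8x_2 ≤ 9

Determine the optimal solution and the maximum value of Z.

x_1 = 91/2, x_2 = 58, maximum Z = 33

Extreme points and Z = 2x_1 - x_2:
  (98/23, -21/23) → Z = 217/23
  (93/8, 501/32) → Z = 243/32
  (91/2, 58) → Z = 33

At the optimal vertex, 10x_1 - 7x_2 = 49 and -10x_1 + 8x_2 = 9.
Solving simultaneously gives x_1 = 91/2, x_2 = 58.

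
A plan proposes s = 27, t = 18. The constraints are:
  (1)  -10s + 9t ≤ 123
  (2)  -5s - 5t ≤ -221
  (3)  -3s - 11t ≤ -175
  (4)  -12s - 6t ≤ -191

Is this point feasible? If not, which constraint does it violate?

(1): -108 ≤ 123 ✓
(2): -225 ≤ -221 ✓
(3): -279 ≤ -175 ✓
(4): -432 ≤ -191 ✓

feasible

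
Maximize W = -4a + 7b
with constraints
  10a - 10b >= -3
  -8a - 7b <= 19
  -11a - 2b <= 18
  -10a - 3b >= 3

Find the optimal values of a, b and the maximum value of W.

a = -3/10, b = 0, maximum W = 6/5

Vertices and W = -4a + 7b:
  (-211/150, -83/75) → W = -53/25
  (-3/10, 0) → W = 6/5
  (18/23, -83/23) → W = -653/23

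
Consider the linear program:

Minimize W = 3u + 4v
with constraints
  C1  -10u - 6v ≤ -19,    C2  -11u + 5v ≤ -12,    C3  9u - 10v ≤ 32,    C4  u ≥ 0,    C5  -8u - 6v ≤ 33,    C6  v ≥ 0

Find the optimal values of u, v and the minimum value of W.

u = 19/10, v = 0, minimum W = 57/10

The feasible region is unbounded (it extends along (5, 11), (10, 9)), but W strictly increases along every unbounded feasible direction, so there is no improving ray and the minimum is attained at a vertex.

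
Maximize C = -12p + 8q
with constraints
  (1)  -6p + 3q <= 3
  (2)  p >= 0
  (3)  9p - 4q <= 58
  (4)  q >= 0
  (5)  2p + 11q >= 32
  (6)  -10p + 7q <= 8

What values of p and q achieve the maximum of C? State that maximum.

Corner points and C = -12p + 8q:
  (766/107, 172/107) → C = -7816/107
  (438/23, 652/23) → C = -40/23
  (34/31, 84/31) → C = 264/31

p = 34/31, q = 84/31, maximum C = 264/31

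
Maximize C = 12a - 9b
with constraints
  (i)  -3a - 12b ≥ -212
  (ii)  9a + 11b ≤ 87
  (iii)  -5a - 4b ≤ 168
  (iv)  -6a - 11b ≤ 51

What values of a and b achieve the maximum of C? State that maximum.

Feasible corners and C = 12a - 9b:
  (-1288/75, 549/25) → C = -10093/25
  (-179/3, 391/12) → C = -4037/4
  (46, -327/11) → C = 9015/11
  (-1644/31, 753/31) → C = -855

The binding constraints are 9a + 11b = 87 and -6a - 11b = 51.
Solving simultaneously gives a = 46, b = -327/11.

a = 46, b = -327/11, maximum C = 9015/11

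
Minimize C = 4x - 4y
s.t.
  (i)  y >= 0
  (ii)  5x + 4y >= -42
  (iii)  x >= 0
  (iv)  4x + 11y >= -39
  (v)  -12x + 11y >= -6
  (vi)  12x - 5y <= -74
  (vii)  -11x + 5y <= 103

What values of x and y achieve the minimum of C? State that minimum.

Feasible corners and C = 4x - 4y:
  (0, 74/5) → C = -296/5
  (0, 103/5) → C = -412/5
  (29, 422/5) → C = -1108/5

x = 29, y = 422/5, minimum C = -1108/5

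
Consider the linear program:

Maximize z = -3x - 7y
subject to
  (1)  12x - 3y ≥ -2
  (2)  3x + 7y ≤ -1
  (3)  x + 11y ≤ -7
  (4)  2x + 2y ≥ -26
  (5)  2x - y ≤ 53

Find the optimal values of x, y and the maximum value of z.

Extreme points and z = -3x - 7y:
  (-43/135, -82/135) → z = 703/135
  (-41/15, -154/15) → z = 1201/15
  (19/13, -10/13) → z = 1
  (370/17, -161/17) → z = 1
  (40/3, -79/3) → z = 433/3

x = 40/3, y = -79/3, maximum z = 433/3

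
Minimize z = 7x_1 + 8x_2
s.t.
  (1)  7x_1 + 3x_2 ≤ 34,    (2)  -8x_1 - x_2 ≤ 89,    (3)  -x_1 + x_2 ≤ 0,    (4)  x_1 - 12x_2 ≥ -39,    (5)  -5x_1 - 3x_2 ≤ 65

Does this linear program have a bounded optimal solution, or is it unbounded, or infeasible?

bounded optimum

Feasible corners and z = 7x_1 + 8x_2:
  (17/5, 17/5) → z = 51
  (99/2, -625/6) → z = -2921/6
  (-65/8, -65/8) → z = -975/8
The feasible region has finitely many vertices and no improving ray; the minimum is -2921/6 at (99/2, -625/6).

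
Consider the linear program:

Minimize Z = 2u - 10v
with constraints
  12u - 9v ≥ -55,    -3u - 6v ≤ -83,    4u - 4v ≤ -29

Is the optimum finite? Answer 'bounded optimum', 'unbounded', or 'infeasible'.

unbounded

From the feasible point (139/33, 129/11), moving in the direction (4, 4) keeps every constraint satisfied while Z decreases without bound.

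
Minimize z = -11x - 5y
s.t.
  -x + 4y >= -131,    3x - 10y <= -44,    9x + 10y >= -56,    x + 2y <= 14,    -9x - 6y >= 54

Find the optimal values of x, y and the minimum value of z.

Feasible corners and z = -11x - 5y:
  (-25/3, 19/10) → z = 493/6
  (-67/9, 13/6) → z = 1279/18
  (-63/2, 91/4) → z = 931/4
  (-16, 15) → z = 101

At the optimal vertex, 3x - 10y = -44 and -9x - 6y = 54.
Solving simultaneously gives x = -67/9, y = 13/6.

x = -67/9, y = 13/6, minimum z = 1279/18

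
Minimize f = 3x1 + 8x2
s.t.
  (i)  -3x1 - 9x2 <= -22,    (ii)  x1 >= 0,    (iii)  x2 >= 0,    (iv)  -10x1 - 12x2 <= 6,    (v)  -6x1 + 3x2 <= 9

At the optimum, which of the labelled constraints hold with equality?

Corner points and f = 3x1 + 8x2:
  (0, 22/9) → f = 176/9
  (22/3, 0) → f = 22
  (0, 3) → f = 24
The feasible region is unbounded (it extends along (1, 2), (1, 0)), but f strictly increases along every unbounded feasible direction, so there is no improving ray and the minimum is attained at a vertex.

The minimum is at (0, 22/9). Substituting into each constraint, equality holds for (i) and (ii); the remaining constraints have slack.

(i) and (ii)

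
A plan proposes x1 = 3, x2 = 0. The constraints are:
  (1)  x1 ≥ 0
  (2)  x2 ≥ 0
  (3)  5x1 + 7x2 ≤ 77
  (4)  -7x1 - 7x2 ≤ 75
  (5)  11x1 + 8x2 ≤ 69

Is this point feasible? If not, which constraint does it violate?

feasible

(1): 3 ≥ 0 ✓
(2): 0 ≥ 0 ✓
(3): 15 ≤ 77 ✓
(4): -21 ≤ 75 ✓
(5): 33 ≤ 69 ✓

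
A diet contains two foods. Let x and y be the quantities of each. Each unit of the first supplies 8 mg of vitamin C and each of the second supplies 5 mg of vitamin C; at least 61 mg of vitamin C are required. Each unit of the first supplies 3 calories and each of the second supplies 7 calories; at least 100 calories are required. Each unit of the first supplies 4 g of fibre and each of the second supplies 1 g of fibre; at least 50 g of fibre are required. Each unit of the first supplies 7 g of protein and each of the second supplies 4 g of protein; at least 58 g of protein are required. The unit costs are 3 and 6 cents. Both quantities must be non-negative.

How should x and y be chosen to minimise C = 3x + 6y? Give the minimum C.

The feasible region is unbounded (it extends along (0, 1), (1, 0)), but C strictly increases along every unbounded feasible direction, so there is no improving ray and the minimum is attained at a vertex.

The optimum lies where 3x + 7y = 100 and 4x + y = 50.
Solving simultaneously gives x = 10, y = 10.

x = 10, y = 10, minimum C = 90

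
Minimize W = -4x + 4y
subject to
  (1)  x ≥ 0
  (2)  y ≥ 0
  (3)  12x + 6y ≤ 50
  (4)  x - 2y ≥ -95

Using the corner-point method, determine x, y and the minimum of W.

Feasible corners and W = -4x + 4y:
  (0, 0) → W = 0
  (0, 25/3) → W = 100/3
  (25/6, 0) → W = -50/3

At the optimal vertex, y = 0 and 12x + 6y = 50.
Solving simultaneously gives x = 25/6, y = 0.

x = 25/6, y = 0, minimum W = -50/3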